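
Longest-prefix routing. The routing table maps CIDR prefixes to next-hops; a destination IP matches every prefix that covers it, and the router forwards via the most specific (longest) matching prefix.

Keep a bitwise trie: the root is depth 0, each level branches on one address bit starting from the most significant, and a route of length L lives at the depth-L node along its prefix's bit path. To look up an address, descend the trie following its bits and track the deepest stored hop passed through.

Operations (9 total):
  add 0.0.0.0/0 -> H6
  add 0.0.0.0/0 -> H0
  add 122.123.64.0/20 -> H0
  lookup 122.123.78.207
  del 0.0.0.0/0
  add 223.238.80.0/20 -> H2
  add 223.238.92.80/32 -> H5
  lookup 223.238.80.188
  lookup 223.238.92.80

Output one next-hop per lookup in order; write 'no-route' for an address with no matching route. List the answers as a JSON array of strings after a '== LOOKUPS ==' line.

Apply in order:
  add 0.0.0.0/0 -> H6 at depth 0
  add 0.0.0.0/0 -> H0 at depth 0
  add 122.123.64.0/20 -> H0 at depth 20
  ? 122.123.78.207  path d0:H0→d1:-→d2:-→d3:-→d4:-→d5:-→d6:-→d7:-→d8:-→d9:-→d10:-→d11:-→d12:-→d13:-→d14:-→d15:-→d16:-→d17:-→d18:-→d19:-→d20:H0  best=H0
  - 0.0.0.0/0 clear@0
  add 223.238.80.0/20 -> H2 at depth 20
  add 223.238.92.80/32 -> H5 at depth 32
  ? 223.238.80.188  path d0:-→d1:-→d2:-→d3:-→d4:-→d5:-→d6:-→d7:-→d8:-→d9:-→d10:-→d11:-→d12:-→d13:-→d14:-→d15:-→d16:-→d17:-→d18:-→d19:-→d20:H2  best=H2
  ? 223.238.92.80  path d0:-→d1:-→d2:-→d3:-→d4:-→d5:-→d6:-→d7:-→d8:-→d9:-→d10:-→d11:-→d12:-→d13:-→d14:-→d15:-→d16:-→d17:-→d18:-→d19:-→d20:H2→d21:-→d22:-→d23:-→d24:-→d25:-→d26:-→d27:-→d28:-→d29:-→d30:-→d31:-→d32:H5  best=H5

== LOOKUPS ==
["H0","H2","H5"]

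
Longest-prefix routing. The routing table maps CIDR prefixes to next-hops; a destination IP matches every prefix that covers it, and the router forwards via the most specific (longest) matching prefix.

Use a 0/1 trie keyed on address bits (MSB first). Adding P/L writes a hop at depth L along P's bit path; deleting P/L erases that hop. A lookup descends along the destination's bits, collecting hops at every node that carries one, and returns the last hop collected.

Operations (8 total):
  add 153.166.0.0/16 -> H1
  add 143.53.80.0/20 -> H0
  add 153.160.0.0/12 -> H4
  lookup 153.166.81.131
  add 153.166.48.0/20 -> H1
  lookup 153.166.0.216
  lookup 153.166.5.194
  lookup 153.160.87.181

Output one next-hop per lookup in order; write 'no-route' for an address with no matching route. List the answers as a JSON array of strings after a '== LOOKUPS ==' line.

Process each operation:
  add 153.166.0.0/16 -> H1 at depth 16
  add 143.53.80.0/20 -> H0 at depth 20
  add 153.160.0.0/12 -> H4 at depth 12
  lookup 153.166.81.131: bits 1001100110100110 walk d0:-→d1:-→d2:-→d3:-→d4:-→d5:-→d6:-→d7:-→d8:-→d9:-→d10:-→d11:-→d12:H4→d13:-→d14:-→d15:-→d16:H1 -> H1
  add 153.166.48.0/20 -> H1 at depth 20
  lookup 153.166.0.216: bits 100110011010011000 walk d0:-→d1:-→d2:-→d3:-→d4:-→d5:-→d6:-→d7:-→d8:-→d9:-→d10:-→d11:-→d12:H4→d13:-→d14:-→d15:-→d16:H1→d17:-→d18:- -> H1
  lookup 153.166.5.194: bits 100110011010011000 walk d0:-→d1:-→d2:-→d3:-→d4:-→d5:-→d6:-→d7:-→d8:-→d9:-→d10:-→d11:-→d12:H4→d13:-→d14:-→d15:-→d16:H1→d17:-→d18:- -> H1
  lookup 153.160.87.181: bits 1001100110100 walk d0:-→d1:-→d2:-→d3:-→d4:-→d5:-→d6:-→d7:-→d8:-→d9:-→d10:-→d11:-→d12:H4→d13:- -> H4

== LOOKUPS ==
["H1","H1","H1","H4"]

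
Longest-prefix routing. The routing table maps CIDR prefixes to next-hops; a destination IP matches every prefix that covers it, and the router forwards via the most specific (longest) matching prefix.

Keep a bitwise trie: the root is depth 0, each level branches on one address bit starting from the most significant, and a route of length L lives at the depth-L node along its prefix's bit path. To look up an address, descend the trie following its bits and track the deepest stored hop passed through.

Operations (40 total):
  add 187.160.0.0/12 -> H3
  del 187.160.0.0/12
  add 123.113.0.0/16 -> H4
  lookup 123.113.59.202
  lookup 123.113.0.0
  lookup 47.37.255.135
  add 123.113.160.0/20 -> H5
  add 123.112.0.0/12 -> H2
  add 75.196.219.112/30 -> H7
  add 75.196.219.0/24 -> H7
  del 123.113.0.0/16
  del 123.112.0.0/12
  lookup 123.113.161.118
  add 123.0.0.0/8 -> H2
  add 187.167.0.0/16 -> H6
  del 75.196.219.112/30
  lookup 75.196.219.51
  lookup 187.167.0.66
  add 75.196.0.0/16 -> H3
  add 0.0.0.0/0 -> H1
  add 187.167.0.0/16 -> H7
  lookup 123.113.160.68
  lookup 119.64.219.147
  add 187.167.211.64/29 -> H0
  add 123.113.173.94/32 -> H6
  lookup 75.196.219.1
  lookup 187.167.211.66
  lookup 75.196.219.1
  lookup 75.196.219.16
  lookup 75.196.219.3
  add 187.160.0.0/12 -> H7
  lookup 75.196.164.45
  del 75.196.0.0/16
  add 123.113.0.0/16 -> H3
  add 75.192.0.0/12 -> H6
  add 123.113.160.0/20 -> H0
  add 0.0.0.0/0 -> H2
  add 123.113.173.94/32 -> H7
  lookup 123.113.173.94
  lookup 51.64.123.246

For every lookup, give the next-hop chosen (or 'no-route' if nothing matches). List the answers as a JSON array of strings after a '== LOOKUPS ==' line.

Process each operation:
  + 187.160.0.0/12 (H3) depth=12
  del 187.160.0.0/12 (clear depth 12)
  + 123.113.0.0/16 (H4) depth=16
  ? 123.113.59.202  path d0:-→d1:-→d2:-→d3:-→d4:-→d5:-→d6:-→d7:-→d8:-→d9:-→d10:-→d11:-→d12:-→d13:-→d14:-→d15:-→d16:H4  best=H4
  ? 123.113.0.0  path d0:-→d1:-→d2:-→d3:-→d4:-→d5:-→d6:-→d7:-→d8:-→d9:-→d10:-→d11:-→d12:-→d13:-→d14:-→d15:-→d16:H4  best=H4
  ? 47.37.255.135  path d0:-→d1:-  best=no-route
  + 123.113.160.0/20 (H5) depth=20
  + 123.112.0.0/12 (H2) depth=12
  + 75.196.219.112/30 (H7) depth=30
  + 75.196.219.0/24 (H7) depth=24
  del 123.113.0.0/16 (clear depth 16)
  del 123.112.0.0/12 (clear depth 12)
  ? 123.113.161.118  path d0:-→d1:-→d2:-→d3:-→d4:-→d5:-→d6:-→d7:-→d8:-→d9:-→d10:-→d11:-→d12:-→d13:-→d14:-→d15:-→d16:-→d17:-→d18:-→d19:-→d20:H5  best=H5
  + 123.0.0.0/8 (H2) depth=8
  + 187.167.0.0/16 (H6) depth=16
  del 75.196.219.112/30 (clear depth 30)
  ? 75.196.219.51  path d0:-→d1:-→d2:-→d3:-→d4:-→d5:-→d6:-→d7:-→d8:-→d9:-→d10:-→d11:-→d12:-→d13:-→d14:-→d15:-→d16:-→d17:-→d18:-→d19:-→d20:-→d21:-→d22:-→d23:-→d24:H7→d25:-  best=H7
  ? 187.167.0.66  path d0:-→d1:-→d2:-→d3:-→d4:-→d5:-→d6:-→d7:-→d8:-→d9:-→d10:-→d11:-→d12:-→d13:-→d14:-→d15:-→d16:H6  best=H6
  + 75.196.0.0/16 (H3) depth=16
  + 0.0.0.0/0 (H1) depth=0
  + 187.167.0.0/16 (H7) depth=16
  ? 123.113.160.68  path d0:H1→d1:-→d2:-→d3:-→d4:-→d5:-→d6:-→d7:-→d8:H2→d9:-→d10:-→d11:-→d12:-→d13:-→d14:-→d15:-→d16:-→d17:-→d18:-→d19:-→d20:H5  best=H5
  ? 119.64.219.147  path d0:H1→d1:-→d2:-→d3:-→d4:-  best=H1
  + 187.167.211.64/29 (H0) depth=29
  + 123.113.173.94/32 (H6) depth=32
  ? 75.196.219.1  path d0:H1→d1:-→d2:-→d3:-→d4:-→d5:-→d6:-→d7:-→d8:-→d9:-→d10:-→d11:-→d12:-→d13:-→d14:-→d15:-→d16:H3→d17:-→d18:-→d19:-→d20:-→d21:-→d22:-→d23:-→d24:H7→d25:-  best=H7
  ? 187.167.211.66  path d0:H1→d1:-→d2:-→d3:-→d4:-→d5:-→d6:-→d7:-→d8:-→d9:-→d10:-→d11:-→d12:-→d13:-→d14:-→d15:-→d16:H7→d17:-→d18:-→d19:-→d20:-→d21:-→d22:-→d23:-→d24:-→d25:-→d26:-→d27:-→d28:-→d29:H0  best=H0
  ? 75.196.219.1  path d0:H1→d1:-→d2:-→d3:-→d4:-→d5:-→d6:-→d7:-→d8:-→d9:-→d10:-→d11:-→d12:-→d13:-→d14:-→d15:-→d16:H3→d17:-→d18:-→d19:-→d20:-→d21:-→d22:-→d23:-→d24:H7→d25:-  best=H7
  ? 75.196.219.16  path d0:H1→d1:-→d2:-→d3:-→d4:-→d5:-→d6:-→d7:-→d8:-→d9:-→d10:-→d11:-→d12:-→d13:-→d14:-→d15:-→d16:H3→d17:-→d18:-→d19:-→d20:-→d21:-→d22:-→d23:-→d24:H7→d25:-  best=H7
  ? 75.196.219.3  path d0:H1→d1:-→d2:-→d3:-→d4:-→d5:-→d6:-→d7:-→d8:-→d9:-→d10:-→d11:-→d12:-→d13:-→d14:-→d15:-→d16:H3→d17:-→d18:-→d19:-→d20:-→d21:-→d22:-→d23:-→d24:H7→d25:-  best=H7
  + 187.160.0.0/12 (H7) depth=12
  ? 75.196.164.45  path d0:H1→d1:-→d2:-→d3:-→d4:-→d5:-→d6:-→d7:-→d8:-→d9:-→d10:-→d11:-→d12:-→d13:-→d14:-→d15:-→d16:H3→d17:-  best=H3
  del 75.196.0.0/16 (clear depth 16)
  + 123.113.0.0/16 (H3) depth=16
  + 75.192.0.0/12 (H6) depth=12
  + 123.113.160.0/20 (H0) depth=20
  + 0.0.0.0/0 (H2) depth=0
  + 123.113.173.94/32 (H7) depth=32
  ? 123.113.173.94  path d0:H2→d1:-→d2:-→d3:-→d4:-→d5:-→d6:-→d7:-→d8:H2→d9:-→d10:-→d11:-→d12:-→d13:-→d14:-→d15:-→d16:H3→d17:-→d18:-→d19:-→d20:H0→d21:-→d22:-→d23:-→d24:-→d25:-→d26:-→d27:-→d28:-→d29:-→d30:-→d31:-→d32:H7  best=H7
  ? 51.64.123.246  path d0:H2→d1:-  best=H2

== LOOKUPS ==
["H4","H4","no-route","H5","H7","H6","H5","H1","H7","H0","H7","H7","H7","H3","H7","H2"]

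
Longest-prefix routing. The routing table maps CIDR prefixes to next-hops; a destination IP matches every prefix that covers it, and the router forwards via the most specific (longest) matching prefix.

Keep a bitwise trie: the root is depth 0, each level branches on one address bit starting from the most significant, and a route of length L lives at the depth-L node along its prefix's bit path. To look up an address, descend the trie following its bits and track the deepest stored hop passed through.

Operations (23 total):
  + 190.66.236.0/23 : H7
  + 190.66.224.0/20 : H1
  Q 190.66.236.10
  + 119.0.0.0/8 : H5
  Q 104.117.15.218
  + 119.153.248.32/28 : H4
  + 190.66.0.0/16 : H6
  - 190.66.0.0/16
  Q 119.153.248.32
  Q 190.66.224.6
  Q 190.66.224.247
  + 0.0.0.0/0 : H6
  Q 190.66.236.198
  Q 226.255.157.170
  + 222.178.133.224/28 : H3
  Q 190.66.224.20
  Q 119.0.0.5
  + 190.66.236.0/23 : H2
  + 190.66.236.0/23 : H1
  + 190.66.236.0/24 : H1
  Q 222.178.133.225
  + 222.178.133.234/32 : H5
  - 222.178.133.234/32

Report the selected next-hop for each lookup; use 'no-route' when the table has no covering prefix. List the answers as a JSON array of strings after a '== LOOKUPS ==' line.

Trace:
  + 190.66.236.0/23 (H7) depth=23
  + 190.66.224.0/20 (H1) depth=20
  ? 190.66.236.10  path d0:-→d1:-→d2:-→d3:-→d4:-→d5:-→d6:-→d7:-→d8:-→d9:-→d10:-→d11:-→d12:-→d13:-→d14:-→d15:-→d16:-→d17:-→d18:-→d19:-→d20:H1→d21:-→d22:-→d23:H7  best=H7
  + 119.0.0.0/8 (H5) depth=8
  ? 104.117.15.218  path d0:-→d1:-→d2:-→d3:-  best=no-route
  + 119.153.248.32/28 (H4) depth=28
  + 190.66.0.0/16 (H6) depth=16
  del 190.66.0.0/16 (clear depth 16)
  ? 119.153.248.32  path d0:-→d1:-→d2:-→d3:-→d4:-→d5:-→d6:-→d7:-→d8:H5→d9:-→d10:-→d11:-→d12:-→d13:-→d14:-→d15:-→d16:-→d17:-→d18:-→d19:-→d20:-→d21:-→d22:-→d23:-→d24:-→d25:-→d26:-→d27:-→d28:H4  best=H4
  ? 190.66.224.6  path d0:-→d1:-→d2:-→d3:-→d4:-→d5:-→d6:-→d7:-→d8:-→d9:-→d10:-→d11:-→d12:-→d13:-→d14:-→d15:-→d16:-→d17:-→d18:-→d19:-→d20:H1  best=H1
  ? 190.66.224.247  path d0:-→d1:-→d2:-→d3:-→d4:-→d5:-→d6:-→d7:-→d8:-→d9:-→d10:-→d11:-→d12:-→d13:-→d14:-→d15:-→d16:-→d17:-→d18:-→d19:-→d20:H1  best=H1
  + 0.0.0.0/0 (H6) depth=0
  ? 190.66.236.198  path d0:H6→d1:-→d2:-→d3:-→d4:-→d5:-→d6:-→d7:-→d8:-→d9:-→d10:-→d11:-→d12:-→d13:-→d14:-→d15:-→d16:-→d17:-→d18:-→d19:-→d20:H1→d21:-→d22:-→d23:H7  best=H7
  ? 226.255.157.170  path d0:H6→d1:-  best=H6
  + 222.178.133.224/28 (H3) depth=28
  ? 190.66.224.20  path d0:H6→d1:-→d2:-→d3:-→d4:-→d5:-→d6:-→d7:-→d8:-→d9:-→d10:-→d11:-→d12:-→d13:-→d14:-→d15:-→d16:-→d17:-→d18:-→d19:-→d20:H1  best=H1
  ? 119.0.0.5  path d0:H6→d1:-→d2:-→d3:-→d4:-→d5:-→d6:-→d7:-→d8:H5  best=H5
  + 190.66.236.0/23 (H2) depth=23
  + 190.66.236.0/23 (H1) depth=23
  + 190.66.236.0/24 (H1) depth=24
  ? 222.178.133.225  path d0:H6→d1:-→d2:-→d3:-→d4:-→d5:-→d6:-→d7:-→d8:-→d9:-→d10:-→d11:-→d12:-→d13:-→d14:-→d15:-→d16:-→d17:-→d18:-→d19:-→d20:-→d21:-→d22:-→d23:-→d24:-→d25:-→d26:-→d27:-→d28:H3  best=H3
  + 222.178.133.234/32 (H5) depth=32
  del 222.178.133.234/32 (clear depth 32)

== LOOKUPS ==
["H7","no-route","H4","H1","H1","H7","H6","H1","H5","H3"]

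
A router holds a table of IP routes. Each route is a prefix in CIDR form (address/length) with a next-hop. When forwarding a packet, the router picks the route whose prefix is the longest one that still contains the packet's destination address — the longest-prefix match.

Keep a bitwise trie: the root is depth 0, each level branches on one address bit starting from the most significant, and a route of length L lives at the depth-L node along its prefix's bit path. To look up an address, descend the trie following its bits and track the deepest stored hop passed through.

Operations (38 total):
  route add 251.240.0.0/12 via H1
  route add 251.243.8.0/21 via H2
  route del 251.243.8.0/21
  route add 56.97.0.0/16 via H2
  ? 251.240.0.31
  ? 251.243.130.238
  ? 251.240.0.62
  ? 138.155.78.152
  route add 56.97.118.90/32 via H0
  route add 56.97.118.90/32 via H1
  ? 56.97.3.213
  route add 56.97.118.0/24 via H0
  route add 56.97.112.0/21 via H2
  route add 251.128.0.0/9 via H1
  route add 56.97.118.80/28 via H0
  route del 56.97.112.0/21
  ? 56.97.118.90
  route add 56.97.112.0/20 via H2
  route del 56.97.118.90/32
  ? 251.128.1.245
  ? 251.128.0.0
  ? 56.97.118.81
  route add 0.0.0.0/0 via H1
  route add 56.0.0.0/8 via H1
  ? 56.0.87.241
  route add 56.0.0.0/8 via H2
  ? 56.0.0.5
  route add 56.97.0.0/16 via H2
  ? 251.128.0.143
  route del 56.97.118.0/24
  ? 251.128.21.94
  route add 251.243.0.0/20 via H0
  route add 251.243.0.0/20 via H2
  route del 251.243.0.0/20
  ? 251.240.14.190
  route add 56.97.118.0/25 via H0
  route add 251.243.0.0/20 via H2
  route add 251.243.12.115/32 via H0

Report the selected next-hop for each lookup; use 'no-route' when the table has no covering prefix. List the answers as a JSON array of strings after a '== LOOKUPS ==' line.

Apply in order:
  add 251.240.0.0/12 -> H1 at depth 12
  add 251.243.8.0/21 -> H2 at depth 21
  del 251.243.8.0/21 (clear depth 21)
  add 56.97.0.0/16 -> H2 at depth 16
  ? 251.240.0.31  path d0:-→d1:-→d2:-→d3:-→d4:-→d5:-→d6:-→d7:-→d8:-→d9:-→d10:-→d11:-→d12:H1→d13:-→d14:-  best=H1
  ? 251.243.130.238  path d0:-→d1:-→d2:-→d3:-→d4:-→d5:-→d6:-→d7:-→d8:-→d9:-→d10:-→d11:-→d12:H1→d13:-→d14:-→d15:-→d16:-  best=H1
  ? 251.240.0.62  path d0:-→d1:-→d2:-→d3:-→d4:-→d5:-→d6:-→d7:-→d8:-→d9:-→d10:-→d11:-→d12:H1→d13:-→d14:-  best=H1
  ? 138.155.78.152  path d0:-→d1:-  best=no-route
  add 56.97.118.90/32 -> H0 at depth 32
  add 56.97.118.90/32 -> H1 at depth 32
  ? 56.97.3.213  path d0:-→d1:-→d2:-→d3:-→d4:-→d5:-→d6:-→d7:-→d8:-→d9:-→d10:-→d11:-→d12:-→d13:-→d14:-→d15:-→d16:H2→d17:-  best=H2
  add 56.97.118.0/24 -> H0 at depth 24
  add 56.97.112.0/21 -> H2 at depth 21
  add 251.128.0.0/9 -> H1 at depth 9
  add 56.97.118.80/28 -> H0 at depth 28
  del 56.97.112.0/21 (clear depth 21)
  ? 56.97.118.90  path d0:-→d1:-→d2:-→d3:-→d4:-→d5:-→d6:-→d7:-→d8:-→d9:-→d10:-→d11:-→d12:-→d13:-→d14:-→d15:-→d16:H2→d17:-→d18:-→d19:-→d20:-→d21:-→d22:-→d23:-→d24:H0→d25:-→d26:-→d27:-→d28:H0→d29:-→d30:-→d31:-→d32:H1  best=H1
  add 56.97.112.0/20 -> H2 at depth 20
  del 56.97.118.90/32 (clear depth 32)
  ? 251.128.1.245  path d0:-→d1:-→d2:-→d3:-→d4:-→d5:-→d6:-→d7:-→d8:-→d9:H1  best=H1
  ? 251.128.0.0  path d0:-→d1:-→d2:-→d3:-→d4:-→d5:-→d6:-→d7:-→d8:-→d9:H1  best=H1
  ? 56.97.118.81  path d0:-→d1:-→d2:-→d3:-→d4:-→d5:-→d6:-→d7:-→d8:-→d9:-→d10:-→d11:-→d12:-→d13:-→d14:-→d15:-→d16:H2→d17:-→d18:-→d19:-→d20:H2→d21:-→d22:-→d23:-→d24:H0→d25:-→d26:-→d27:-→d28:H0  best=H0
  add 0.0.0.0/0 -> H1 at depth 0
  add 56.0.0.0/8 -> H1 at depth 8
  ? 56.0.87.241  path d0:H1→d1:-→d2:-→d3:-→d4:-→d5:-→d6:-→d7:-→d8:H1→d9:-  best=H1
  add 56.0.0.0/8 -> H2 at depth 8
  ? 56.0.0.5  path d0:H1→d1:-→d2:-→d3:-→d4:-→d5:-→d6:-→d7:-→d8:H2→d9:-  best=H2
  add 56.97.0.0/16 -> H2 at depth 16
  ? 251.128.0.143  path d0:H1→d1:-→d2:-→d3:-→d4:-→d5:-→d6:-→d7:-→d8:-→d9:H1  best=H1
  del 56.97.118.0/24 (clear depth 24)
  ? 251.128.21.94  path d0:H1→d1:-→d2:-→d3:-→d4:-→d5:-→d6:-→d7:-→d8:-→d9:H1  best=H1
  add 251.243.0.0/20 -> H0 at depth 20
  add 251.243.0.0/20 -> H2 at depth 20
  del 251.243.0.0/20 (clear depth 20)
  ? 251.240.14.190  path d0:H1→d1:-→d2:-→d3:-→d4:-→d5:-→d6:-→d7:-→d8:-→d9:H1→d10:-→d11:-→d12:H1→d13:-→d14:-  best=H1
  add 56.97.118.0/25 -> H0 at depth 25
  add 251.243.0.0/20 -> H2 at depth 20
  add 251.243.12.115/32 -> H0 at depth 32

== LOOKUPS ==
["H1","H1","H1","no-route","H2","H1","H1","H1","H0","H1","H2","H1","H1","H1"]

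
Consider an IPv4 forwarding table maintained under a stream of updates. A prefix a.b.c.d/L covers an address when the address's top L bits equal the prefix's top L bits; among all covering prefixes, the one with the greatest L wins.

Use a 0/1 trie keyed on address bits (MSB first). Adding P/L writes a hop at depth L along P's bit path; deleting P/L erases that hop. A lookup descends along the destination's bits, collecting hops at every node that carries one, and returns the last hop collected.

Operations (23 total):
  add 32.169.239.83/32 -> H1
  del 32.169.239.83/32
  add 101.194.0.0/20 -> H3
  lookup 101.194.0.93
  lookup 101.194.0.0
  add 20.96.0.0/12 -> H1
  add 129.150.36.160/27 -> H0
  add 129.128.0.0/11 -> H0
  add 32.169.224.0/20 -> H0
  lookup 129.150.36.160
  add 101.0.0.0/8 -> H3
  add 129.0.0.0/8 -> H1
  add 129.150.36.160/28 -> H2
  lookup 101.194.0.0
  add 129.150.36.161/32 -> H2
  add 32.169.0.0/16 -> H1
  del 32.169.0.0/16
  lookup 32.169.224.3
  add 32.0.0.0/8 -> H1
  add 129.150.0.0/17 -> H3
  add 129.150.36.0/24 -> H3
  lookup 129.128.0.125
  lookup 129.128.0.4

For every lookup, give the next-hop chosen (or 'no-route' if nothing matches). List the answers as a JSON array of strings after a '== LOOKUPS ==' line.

Trace:
  + 32.169.239.83/32 (H1) depth=32
  del 32.169.239.83/32 (clear depth 32)
  + 101.194.0.0/20 (H3) depth=20
  lookup 101.194.0.93: bits 01100101110000100000 walk d0:-→d1:-→d2:-→d3:-→d4:-→d5:-→d6:-→d7:-→d8:-→d9:-→d10:-→d11:-→d12:-→d13:-→d14:-→d15:-→d16:-→d17:-→d18:-→d19:-→d20:H3 -> H3
  lookup 101.194.0.0: bits 01100101110000100000 walk d0:-→d1:-→d2:-→d3:-→d4:-→d5:-→d6:-→d7:-→d8:-→d9:-→d10:-→d11:-→d12:-→d13:-→d14:-→d15:-→d16:-→d17:-→d18:-→d19:-→d20:H3 -> H3
  + 20.96.0.0/12 (H1) depth=12
  + 129.150.36.160/27 (H0) depth=27
  + 129.128.0.0/11 (H0) depth=11
  + 32.169.224.0/20 (H0) depth=20
  lookup 129.150.36.160: bits 100000011001011000100100101 walk d0:-→d1:-→d2:-→d3:-→d4:-→d5:-→d6:-→d7:-→d8:-→d9:-→d10:-→d11:H0→d12:-→d13:-→d14:-→d15:-→d16:-→d17:-→d18:-→d19:-→d20:-→d21:-→d22:-→d23:-→d24:-→d25:-→d26:-→d27:H0 -> H0
  + 101.0.0.0/8 (H3) depth=8
  + 129.0.0.0/8 (H1) depth=8
  + 129.150.36.160/28 (H2) depth=28
  lookup 101.194.0.0: bits 01100101110000100000 walk d0:-→d1:-→d2:-→d3:-→d4:-→d5:-→d6:-→d7:-→d8:H3→d9:-→d10:-→d11:-→d12:-→d13:-→d14:-→d15:-→d16:-→d17:-→d18:-→d19:-→d20:H3 -> H3
  + 129.150.36.161/32 (H2) depth=32
  + 32.169.0.0/16 (H1) depth=16
  del 32.169.0.0/16 (clear depth 16)
  lookup 32.169.224.3: bits 00100000101010011110 walk d0:-→d1:-→d2:-→d3:-→d4:-→d5:-→d6:-→d7:-→d8:-→d9:-→d10:-→d11:-→d12:-→d13:-→d14:-→d15:-→d16:-→d17:-→d18:-→d19:-→d20:H0 -> H0
  + 32.0.0.0/8 (H1) depth=8
  + 129.150.0.0/17 (H3) depth=17
  + 129.150.36.0/24 (H3) depth=24
  lookup 129.128.0.125: bits 10000001100 walk d0:-→d1:-→d2:-→d3:-→d4:-→d5:-→d6:-→d7:-→d8:H1→d9:-→d10:-→d11:H0 -> H0
  lookup 129.128.0.4: bits 10000001100 walk d0:-→d1:-→d2:-→d3:-→d4:-→d5:-→d6:-→d7:-→d8:H1→d9:-→d10:-→d11:H0 -> H0

== LOOKUPS ==
["H3","H3","H0","H3","H0","H0","H0"]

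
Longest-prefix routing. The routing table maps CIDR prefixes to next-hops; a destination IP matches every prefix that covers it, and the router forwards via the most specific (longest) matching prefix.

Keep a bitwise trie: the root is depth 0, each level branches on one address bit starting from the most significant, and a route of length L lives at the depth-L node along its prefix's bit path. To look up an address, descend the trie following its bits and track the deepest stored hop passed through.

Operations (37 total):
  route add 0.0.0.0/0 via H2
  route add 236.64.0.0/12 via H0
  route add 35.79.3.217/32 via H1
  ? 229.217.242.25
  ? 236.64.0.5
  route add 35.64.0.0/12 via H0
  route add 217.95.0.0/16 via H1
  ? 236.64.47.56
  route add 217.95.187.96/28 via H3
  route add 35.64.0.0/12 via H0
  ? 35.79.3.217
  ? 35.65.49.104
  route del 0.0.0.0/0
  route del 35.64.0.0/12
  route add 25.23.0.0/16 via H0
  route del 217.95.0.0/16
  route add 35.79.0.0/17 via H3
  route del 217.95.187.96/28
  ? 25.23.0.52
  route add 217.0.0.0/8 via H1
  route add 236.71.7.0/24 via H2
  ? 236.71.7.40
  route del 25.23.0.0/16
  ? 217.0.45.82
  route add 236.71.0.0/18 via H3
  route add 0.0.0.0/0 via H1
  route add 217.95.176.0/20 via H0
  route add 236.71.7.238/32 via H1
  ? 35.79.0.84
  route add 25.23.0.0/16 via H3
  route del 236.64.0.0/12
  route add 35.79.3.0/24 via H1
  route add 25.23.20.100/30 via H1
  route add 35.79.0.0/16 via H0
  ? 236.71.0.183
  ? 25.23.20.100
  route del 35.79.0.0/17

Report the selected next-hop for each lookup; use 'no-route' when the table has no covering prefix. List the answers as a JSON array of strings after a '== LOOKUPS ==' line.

Trace:
  add 0.0.0.0/0 -> H2 at depth 0
  add 236.64.0.0/12 -> H0 at depth 12
  add 35.79.3.217/32 -> H1 at depth 32
  lookup 229.217.242.25: bits 1110 walk d0:H2→d1:-→d2:-→d3:-→d4:- -> H2
  lookup 236.64.0.5: bits 111011000100 walk d0:H2→d1:-→d2:-→d3:-→d4:-→d5:-→d6:-→d7:-→d8:-→d9:-→d10:-→d11:-→d12:H0 -> H0
  add 35.64.0.0/12 -> H0 at depth 12
  add 217.95.0.0/16 -> H1 at depth 16
  lookup 236.64.47.56: bits 111011000100 walk d0:H2→d1:-→d2:-→d3:-→d4:-→d5:-→d6:-→d7:-→d8:-→d9:-→d10:-→d11:-→d12:H0 -> H0
  add 217.95.187.96/28 -> H3 at depth 28
  add 35.64.0.0/12 -> H0 at depth 12
  lookup 35.79.3.217: bits 00100011010011110000001111011001 walk d0:H2→d1:-→d2:-→d3:-→d4:-→d5:-→d6:-→d7:-→d8:-→d9:-→d10:-→d11:-→d12:H0→d13:-→d14:-→d15:-→d16:-→d17:-→d18:-→d19:-→d20:-→d21:-→d22:-→d23:-→d24:-→d25:-→d26:-→d27:-→d28:-→d29:-→d30:-→d31:-→d32:H1 -> H1
  lookup 35.65.49.104: bits 001000110100 walk d0:H2→d1:-→d2:-→d3:-→d4:-→d5:-→d6:-→d7:-→d8:-→d9:-→d10:-→d11:-→d12:H0 -> H0
  - 0.0.0.0/0 clear@0
  - 35.64.0.0/12 clear@12
  add 25.23.0.0/16 -> H0 at depth 16
  - 217.95.0.0/16 clear@16
  add 35.79.0.0/17 -> H3 at depth 17
  - 217.95.187.96/28 clear@28
  lookup 25.23.0.52: bits 0001100100010111 walk d0:-→d1:-→d2:-→d3:-→d4:-→d5:-→d6:-→d7:-→d8:-→d9:-→d10:-→d11:-→d12:-→d13:-→d14:-→d15:-→d16:H0 -> H0
  add 217.0.0.0/8 -> H1 at depth 8
  add 236.71.7.0/24 -> H2 at depth 24
  lookup 236.71.7.40: bits 111011000100011100000111 walk d0:-→d1:-→d2:-→d3:-→d4:-→d5:-→d6:-→d7:-→d8:-→d9:-→d10:-→d11:-→d12:H0→d13:-→d14:-→d15:-→d16:-→d17:-→d18:-→d19:-→d20:-→d21:-→d22:-→d23:-→d24:H2 -> H2
  - 25.23.0.0/16 clear@16
  lookup 217.0.45.82: bits 110110010 walk d0:-→d1:-→d2:-→d3:-→d4:-→d5:-→d6:-→d7:-→d8:H1→d9:- -> H1
  add 236.71.0.0/18 -> H3 at depth 18
  add 0.0.0.0/0 -> H1 at depth 0
  add 217.95.176.0/20 -> H0 at depth 20
  add 236.71.7.238/32 -> H1 at depth 32
  lookup 35.79.0.84: bits 0010001101001111000000 walk d0:H1→d1:-→d2:-→d3:-→d4:-→d5:-→d6:-→d7:-→d8:-→d9:-→d10:-→d11:-→d12:-→d13:-→d14:-→d15:-→d16:-→d17:H3→d18:-→d19:-→d20:-→d21:-→d22:- -> H3
  add 25.23.0.0/16 -> H3 at depth 16
  - 236.64.0.0/12 clear@12
  add 35.79.3.0/24 -> H1 at depth 24
  add 25.23.20.100/30 -> H1 at depth 30
  add 35.79.0.0/16 -> H0 at depth 16
  lookup 236.71.0.183: bits 111011000100011100000 walk d0:H1→d1:-→d2:-→d3:-→d4:-→d5:-→d6:-→d7:-→d8:-→d9:-→d10:-→d11:-→d12:-→d13:-→d14:-→d15:-→d16:-→d17:-→d18:H3→d19:-→d20:-→d21:- -> H3
  lookup 25.23.20.100: bits 000110010001011100010100011001 walk d0:H1→d1:-→d2:-→d3:-→d4:-→d5:-→d6:-→d7:-→d8:-→d9:-→d10:-→d11:-→d12:-→d13:-→d14:-→d15:-→d16:H3→d17:-→d18:-→d19:-→d20:-→d21:-→d22:-→d23:-→d24:-→d25:-→d26:-→d27:-→d28:-→d29:-→d30:H1 -> H1
  - 35.79.0.0/17 clear@17

== LOOKUPS ==
["H2","H0","H0","H1","H0","H0","H2","H1","H3","H3","H1"]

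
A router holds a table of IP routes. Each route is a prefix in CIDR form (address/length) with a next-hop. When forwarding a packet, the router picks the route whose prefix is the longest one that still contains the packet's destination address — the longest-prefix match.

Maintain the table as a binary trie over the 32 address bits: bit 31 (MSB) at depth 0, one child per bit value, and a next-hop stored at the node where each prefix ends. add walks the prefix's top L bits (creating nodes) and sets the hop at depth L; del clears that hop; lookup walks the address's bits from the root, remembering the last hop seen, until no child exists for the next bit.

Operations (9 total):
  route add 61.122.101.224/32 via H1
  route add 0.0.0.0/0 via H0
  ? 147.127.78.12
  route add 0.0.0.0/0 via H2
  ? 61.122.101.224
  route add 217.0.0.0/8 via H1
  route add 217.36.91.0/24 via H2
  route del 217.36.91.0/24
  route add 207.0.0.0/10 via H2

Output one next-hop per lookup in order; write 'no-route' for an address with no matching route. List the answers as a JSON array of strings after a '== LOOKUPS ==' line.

Apply in order:
  add 61.122.101.224/32 -> H1 at depth 32
  add 0.0.0.0/0 -> H0 at depth 0
  Q 147.127.78.12: descend ε ; hops seen [H0] ; pick H0
  add 0.0.0.0/0 -> H2 at depth 0
  Q 61.122.101.224: descend 00111101011110100110010111100000 ; hops seen [H2,H1] ; pick H1
  add 217.0.0.0/8 -> H1 at depth 8
  add 217.36.91.0/24 -> H2 at depth 24
  del 217.36.91.0/24 (clear depth 24)
  add 207.0.0.0/10 -> H2 at depth 10

== LOOKUPS ==
["H0","H1"]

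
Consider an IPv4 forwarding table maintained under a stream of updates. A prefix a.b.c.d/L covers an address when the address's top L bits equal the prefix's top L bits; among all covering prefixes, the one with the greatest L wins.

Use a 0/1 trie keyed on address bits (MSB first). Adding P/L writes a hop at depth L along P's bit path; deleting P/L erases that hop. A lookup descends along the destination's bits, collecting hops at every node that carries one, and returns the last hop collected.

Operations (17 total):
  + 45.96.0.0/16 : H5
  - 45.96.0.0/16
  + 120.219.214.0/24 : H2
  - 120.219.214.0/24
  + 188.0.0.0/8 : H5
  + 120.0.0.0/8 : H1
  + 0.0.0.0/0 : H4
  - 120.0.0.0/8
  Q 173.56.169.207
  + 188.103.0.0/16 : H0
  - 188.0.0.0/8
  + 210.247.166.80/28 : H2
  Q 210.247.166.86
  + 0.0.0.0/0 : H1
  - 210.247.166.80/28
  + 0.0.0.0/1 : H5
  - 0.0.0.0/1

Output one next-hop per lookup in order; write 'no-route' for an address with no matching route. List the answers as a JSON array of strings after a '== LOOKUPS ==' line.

Process each operation:
  add 45.96.0.0/16 -> H5 at depth 16
  del 45.96.0.0/16 (clear depth 16)
  add 120.219.214.0/24 -> H2 at depth 24
  del 120.219.214.0/24 (clear depth 24)
  add 188.0.0.0/8 -> H5 at depth 8
  add 120.0.0.0/8 -> H1 at depth 8
  add 0.0.0.0/0 -> H4 at depth 0
  del 120.0.0.0/8 (clear depth 8)
  lookup 173.56.169.207: bits 101 walk d0:H4→d1:-→d2:-→d3:- -> H4
  add 188.103.0.0/16 -> H0 at depth 16
  del 188.0.0.0/8 (clear depth 8)
  add 210.247.166.80/28 -> H2 at depth 28
  lookup 210.247.166.86: bits 1101001011110111101001100101 walk d0:H4→d1:-→d2:-→d3:-→d4:-→d5:-→d6:-→d7:-→d8:-→d9:-→d10:-→d11:-→d12:-→d13:-→d14:-→d15:-→d16:-→d17:-→d18:-→d19:-→d20:-→d21:-→d22:-→d23:-→d24:-→d25:-→d26:-→d27:-→d28:H2 -> H2
  add 0.0.0.0/0 -> H1 at depth 0
  del 210.247.166.80/28 (clear depth 28)
  add 0.0.0.0/1 -> H5 at depth 1
  del 0.0.0.0/1 (clear depth 1)

== LOOKUPS ==
["H4","H2"]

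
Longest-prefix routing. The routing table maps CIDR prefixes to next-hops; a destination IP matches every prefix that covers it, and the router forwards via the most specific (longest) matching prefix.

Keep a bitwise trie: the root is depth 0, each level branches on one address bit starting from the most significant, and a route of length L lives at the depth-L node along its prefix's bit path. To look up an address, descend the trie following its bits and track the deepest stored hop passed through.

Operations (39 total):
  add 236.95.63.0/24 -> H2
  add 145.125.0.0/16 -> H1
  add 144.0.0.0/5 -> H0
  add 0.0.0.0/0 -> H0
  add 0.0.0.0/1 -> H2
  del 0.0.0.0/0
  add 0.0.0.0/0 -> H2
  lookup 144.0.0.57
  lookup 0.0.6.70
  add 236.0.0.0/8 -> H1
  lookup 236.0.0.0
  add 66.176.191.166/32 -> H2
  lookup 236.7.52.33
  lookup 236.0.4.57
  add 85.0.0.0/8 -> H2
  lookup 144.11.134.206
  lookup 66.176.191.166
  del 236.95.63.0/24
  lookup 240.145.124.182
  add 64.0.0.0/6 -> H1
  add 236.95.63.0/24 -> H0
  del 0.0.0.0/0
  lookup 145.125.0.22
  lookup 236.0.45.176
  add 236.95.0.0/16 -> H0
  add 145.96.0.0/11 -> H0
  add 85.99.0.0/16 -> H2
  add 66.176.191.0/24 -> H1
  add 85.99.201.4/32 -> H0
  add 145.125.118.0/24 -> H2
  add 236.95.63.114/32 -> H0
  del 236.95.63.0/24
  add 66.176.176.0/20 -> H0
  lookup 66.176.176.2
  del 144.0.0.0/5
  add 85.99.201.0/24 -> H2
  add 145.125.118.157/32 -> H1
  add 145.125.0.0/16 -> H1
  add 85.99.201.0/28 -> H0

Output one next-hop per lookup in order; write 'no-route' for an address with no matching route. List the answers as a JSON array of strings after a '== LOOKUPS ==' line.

Apply in order:
  + 236.95.63.0/24 (H2) depth=24
  + 145.125.0.0/16 (H1) depth=16
  + 144.0.0.0/5 (H0) depth=5
  + 0.0.0.0/0 (H0) depth=0
  + 0.0.0.0/1 (H2) depth=1
  - 0.0.0.0/0 clear@0
  + 0.0.0.0/0 (H2) depth=0
  lookup 144.0.0.57: bits 1001000 walk d0:H2→d1:-→d2:-→d3:-→d4:-→d5:H0→d6:-→d7:- -> H0
  lookup 0.0.6.70: bits 0 walk d0:H2→d1:H2 -> H2
  + 236.0.0.0/8 (H1) depth=8
  lookup 236.0.0.0: bits 111011000 walk d0:H2→d1:-→d2:-→d3:-→d4:-→d5:-→d6:-→d7:-→d8:H1→d9:- -> H1
  + 66.176.191.166/32 (H2) depth=32
  lookup 236.7.52.33: bits 111011000 walk d0:H2→d1:-→d2:-→d3:-→d4:-→d5:-→d6:-→d7:-→d8:H1→d9:- -> H1
  lookup 236.0.4.57: bits 111011000 walk d0:H2→d1:-→d2:-→d3:-→d4:-→d5:-→d6:-→d7:-→d8:H1→d9:- -> H1
  + 85.0.0.0/8 (H2) depth=8
  lookup 144.11.134.206: bits 1001000 walk d0:H2→d1:-→d2:-→d3:-→d4:-→d5:H0→d6:-→d7:- -> H0
  lookup 66.176.191.166: bits 01000010101100001011111110100110 walk d0:H2→d1:H2→d2:-→d3:-→d4:-→d5:-→d6:-→d7:-→d8:-→d9:-→d10:-→d11:-→d12:-→d13:-→d14:-→d15:-→d16:-→d17:-→d18:-→d19:-→d20:-→d21:-→d22:-→d23:-→d24:-→d25:-→d26:-→d27:-→d28:-→d29:-→d30:-→d31:-→d32:H2 -> H2
  - 236.95.63.0/24 clear@24
  lookup 240.145.124.182: bits 111 walk d0:H2→d1:-→d2:-→d3:- -> H2
  + 64.0.0.0/6 (H1) depth=6
  + 236.95.63.0/24 (H0) depth=24
  - 0.0.0.0/0 clear@0
  lookup 145.125.0.22: bits 1001000101111101 walk d0:-→d1:-→d2:-→d3:-→d4:-→d5:H0→d6:-→d7:-→d8:-→d9:-→d10:-→d11:-→d12:-→d13:-→d14:-→d15:-→d16:H1 -> H1
  lookup 236.0.45.176: bits 111011000 walk d0:-→d1:-→d2:-→d3:-→d4:-→d5:-→d6:-→d7:-→d8:H1→d9:- -> H1
  + 236.95.0.0/16 (H0) depth=16
  + 145.96.0.0/11 (H0) depth=11
  + 85.99.0.0/16 (H2) depth=16
  + 66.176.191.0/24 (H1) depth=24
  + 85.99.201.4/32 (H0) depth=32
  + 145.125.118.0/24 (H2) depth=24
  + 236.95.63.114/32 (H0) depth=32
  - 236.95.63.0/24 clear@24
  + 66.176.176.0/20 (H0) depth=20
  lookup 66.176.176.2: bits 01000010101100001011 walk d0:-→d1:H2→d2:-→d3:-→d4:-→d5:-→d6:H1→d7:-→d8:-→d9:-→d10:-→d11:-→d12:-→d13:-→d14:-→d15:-→d16:-→d17:-→d18:-→d19:-→d20:H0 -> H0
  - 144.0.0.0/5 clear@5
  + 85.99.201.0/24 (H2) depth=24
  + 145.125.118.157/32 (H1) depth=32
  + 145.125.0.0/16 (H1) depth=16
  + 85.99.201.0/28 (H0) depth=28

== LOOKUPS ==
["H0","H2","H1","H1","H1","H0","H2","H2","H1","H1","H0"]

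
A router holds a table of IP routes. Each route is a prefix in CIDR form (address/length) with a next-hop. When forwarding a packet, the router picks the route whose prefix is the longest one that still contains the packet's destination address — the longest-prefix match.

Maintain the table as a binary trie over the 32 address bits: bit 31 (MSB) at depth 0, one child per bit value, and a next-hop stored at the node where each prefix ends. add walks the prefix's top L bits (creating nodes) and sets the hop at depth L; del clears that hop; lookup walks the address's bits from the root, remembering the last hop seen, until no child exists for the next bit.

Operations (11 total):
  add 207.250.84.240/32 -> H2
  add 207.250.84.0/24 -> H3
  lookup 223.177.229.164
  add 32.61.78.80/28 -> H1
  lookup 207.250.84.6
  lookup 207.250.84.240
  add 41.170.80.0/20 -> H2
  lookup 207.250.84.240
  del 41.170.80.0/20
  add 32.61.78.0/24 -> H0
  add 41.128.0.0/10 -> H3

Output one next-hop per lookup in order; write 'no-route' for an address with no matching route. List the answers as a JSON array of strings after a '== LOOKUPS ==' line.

Process each operation:
  + 207.250.84.240/32 (H2) depth=32
  + 207.250.84.0/24 (H3) depth=24
  ? 223.177.229.164  path d0:-→d1:-→d2:-→d3:-  best=no-route
  + 32.61.78.80/28 (H1) depth=28
  ? 207.250.84.6  path d0:-→d1:-→d2:-→d3:-→d4:-→d5:-→d6:-→d7:-→d8:-→d9:-→d10:-→d11:-→d12:-→d13:-→d14:-→d15:-→d16:-→d17:-→d18:-→d19:-→d20:-→d21:-→d22:-→d23:-→d24:H3  best=H3
  ? 207.250.84.240  path d0:-→d1:-→d2:-→d3:-→d4:-→d5:-→d6:-→d7:-→d8:-→d9:-→d10:-→d11:-→d12:-→d13:-→d14:-→d15:-→d16:-→d17:-→d18:-→d19:-→d20:-→d21:-→d22:-→d23:-→d24:H3→d25:-→d26:-→d27:-→d28:-→d29:-→d30:-→d31:-→d32:H2  best=H2
  + 41.170.80.0/20 (H2) depth=20
  ? 207.250.84.240  path d0:-→d1:-→d2:-→d3:-→d4:-→d5:-→d6:-→d7:-→d8:-→d9:-→d10:-→d11:-→d12:-→d13:-→d14:-→d15:-→d16:-→d17:-→d18:-→d19:-→d20:-→d21:-→d22:-→d23:-→d24:H3→d25:-→d26:-→d27:-→d28:-→d29:-→d30:-→d31:-→d32:H2  best=H2
  del 41.170.80.0/20 (clear depth 20)
  + 32.61.78.0/24 (H0) depth=24
  + 41.128.0.0/10 (H3) depth=10

== LOOKUPS ==
["no-route","H3","H2","H2"]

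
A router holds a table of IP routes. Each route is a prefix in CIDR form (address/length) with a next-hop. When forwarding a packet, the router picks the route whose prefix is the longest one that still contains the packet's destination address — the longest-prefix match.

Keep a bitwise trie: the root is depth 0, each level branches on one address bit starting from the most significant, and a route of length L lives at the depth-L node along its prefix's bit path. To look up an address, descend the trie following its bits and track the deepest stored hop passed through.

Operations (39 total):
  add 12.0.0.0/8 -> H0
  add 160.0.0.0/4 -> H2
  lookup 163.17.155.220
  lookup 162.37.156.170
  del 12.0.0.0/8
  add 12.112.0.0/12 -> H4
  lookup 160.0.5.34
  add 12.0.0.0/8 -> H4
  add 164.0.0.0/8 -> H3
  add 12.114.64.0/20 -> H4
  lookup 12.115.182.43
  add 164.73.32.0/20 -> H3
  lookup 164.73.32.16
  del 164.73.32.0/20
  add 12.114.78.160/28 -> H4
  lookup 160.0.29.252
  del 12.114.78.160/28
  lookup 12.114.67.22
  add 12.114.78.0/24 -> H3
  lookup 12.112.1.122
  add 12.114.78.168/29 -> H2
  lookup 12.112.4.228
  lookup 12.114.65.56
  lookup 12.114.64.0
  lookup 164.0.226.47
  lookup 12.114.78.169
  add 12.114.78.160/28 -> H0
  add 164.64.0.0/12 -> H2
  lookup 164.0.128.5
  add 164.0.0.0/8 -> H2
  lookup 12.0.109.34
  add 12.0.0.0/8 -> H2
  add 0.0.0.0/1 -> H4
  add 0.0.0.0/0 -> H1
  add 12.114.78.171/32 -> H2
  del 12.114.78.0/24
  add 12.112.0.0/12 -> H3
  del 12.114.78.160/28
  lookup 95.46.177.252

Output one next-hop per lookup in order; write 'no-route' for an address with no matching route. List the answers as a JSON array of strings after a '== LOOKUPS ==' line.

Apply in order:
  add 12.0.0.0/8 -> H0 at depth 8
  add 160.0.0.0/4 -> H2 at depth 4
  Q 163.17.155.220: descend 1010 ; hops seen [H2] ; pick H2
  Q 162.37.156.170: descend 1010 ; hops seen [H2] ; pick H2
  - 12.0.0.0/8 clear@8
  add 12.112.0.0/12 -> H4 at depth 12
  Q 160.0.5.34: descend 1010 ; hops seen [H2] ; pick H2
  add 12.0.0.0/8 -> H4 at depth 8
  add 164.0.0.0/8 -> H3 at depth 8
  add 12.114.64.0/20 -> H4 at depth 20
  Q 12.115.182.43: descend 000011000111001 ; hops seen [H4,H4] ; pick H4
  add 164.73.32.0/20 -> H3 at depth 20
  Q 164.73.32.16: descend 10100100010010010010 ; hops seen [H2,H3,H3] ; pick H3
  - 164.73.32.0/20 clear@20
  add 12.114.78.160/28 -> H4 at depth 28
  Q 160.0.29.252: descend 10100 ; hops seen [H2] ; pick H2
  - 12.114.78.160/28 clear@28
  Q 12.114.67.22: descend 00001100011100100100 ; hops seen [H4,H4,H4] ; pick H4
  add 12.114.78.0/24 -> H3 at depth 24
  Q 12.112.1.122: descend 00001100011100 ; hops seen [H4,H4] ; pick H4
  add 12.114.78.168/29 -> H2 at depth 29
  Q 12.112.4.228: descend 00001100011100 ; hops seen [H4,H4] ; pick H4
  Q 12.114.65.56: descend 00001100011100100100 ; hops seen [H4,H4,H4] ; pick H4
  Q 12.114.64.0: descend 00001100011100100100 ; hops seen [H4,H4,H4] ; pick H4
  Q 164.0.226.47: descend 101001000 ; hops seen [H2,H3] ; pick H3
  Q 12.114.78.169: descend 00001100011100100100111010101 ; hops seen [H4,H4,H4,H3,H2] ; pick H2
  add 12.114.78.160/28 -> H0 at depth 28
  add 164.64.0.0/12 -> H2 at depth 12
  Q 164.0.128.5: descend 101001000 ; hops seen [H2,H3] ; pick H3
  add 164.0.0.0/8 -> H2 at depth 8
  Q 12.0.109.34: descend 000011000 ; hops seen [H4] ; pick H4
  add 12.0.0.0/8 -> H2 at depth 8
  add 0.0.0.0/1 -> H4 at depth 1
  add 0.0.0.0/0 -> H1 at depth 0
  add 12.114.78.171/32 -> H2 at depth 32
  - 12.114.78.0/24 clear@24
  add 12.112.0.0/12 -> H3 at depth 12
  - 12.114.78.160/28 clear@28
  Q 95.46.177.252: descend 0 ; hops seen [H1,H4] ; pick H4

== LOOKUPS ==
["H2","H2","H2","H4","H3","H2","H4","H4","H4","H4","H4","H3","H2","H3","H4","H4"]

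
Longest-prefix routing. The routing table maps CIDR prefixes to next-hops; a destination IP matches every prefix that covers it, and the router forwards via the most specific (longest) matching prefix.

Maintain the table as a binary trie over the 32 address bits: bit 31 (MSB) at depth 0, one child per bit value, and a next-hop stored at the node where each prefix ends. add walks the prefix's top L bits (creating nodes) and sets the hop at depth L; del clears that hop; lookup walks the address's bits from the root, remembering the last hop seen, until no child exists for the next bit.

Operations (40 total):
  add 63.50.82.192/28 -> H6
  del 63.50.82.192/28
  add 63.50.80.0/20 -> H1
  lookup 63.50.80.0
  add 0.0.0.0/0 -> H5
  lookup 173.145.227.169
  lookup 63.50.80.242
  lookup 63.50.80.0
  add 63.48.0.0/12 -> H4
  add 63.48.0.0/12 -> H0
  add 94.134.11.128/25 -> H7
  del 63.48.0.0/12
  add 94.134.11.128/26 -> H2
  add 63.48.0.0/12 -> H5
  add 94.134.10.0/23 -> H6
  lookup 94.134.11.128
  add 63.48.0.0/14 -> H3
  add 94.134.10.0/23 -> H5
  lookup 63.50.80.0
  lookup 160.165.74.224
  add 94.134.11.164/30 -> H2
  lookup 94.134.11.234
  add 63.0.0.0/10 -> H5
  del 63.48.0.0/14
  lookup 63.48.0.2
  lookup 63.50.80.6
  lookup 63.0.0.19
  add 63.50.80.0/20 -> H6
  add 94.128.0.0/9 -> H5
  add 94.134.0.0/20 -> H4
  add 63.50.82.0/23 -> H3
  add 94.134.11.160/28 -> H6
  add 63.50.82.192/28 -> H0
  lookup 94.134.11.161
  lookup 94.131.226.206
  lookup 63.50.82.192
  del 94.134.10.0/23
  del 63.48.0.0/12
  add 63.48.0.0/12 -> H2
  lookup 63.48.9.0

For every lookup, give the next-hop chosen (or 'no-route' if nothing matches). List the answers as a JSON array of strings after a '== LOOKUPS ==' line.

Apply in order:
  add 63.50.82.192/28 -> H6 at depth 28
  del 63.50.82.192/28 (clear depth 28)
  add 63.50.80.0/20 -> H1 at depth 20
  ? 63.50.80.0  path d0:-→d1:-→d2:-→d3:-→d4:-→d5:-→d6:-→d7:-→d8:-→d9:-→d10:-→d11:-→d12:-→d13:-→d14:-→d15:-→d16:-→d17:-→d18:-→d19:-→d20:H1→d21:-→d22:-  best=H1
  add 0.0.0.0/0 -> H5 at depth 0
  ? 173.145.227.169  path d0:H5  best=H5
  ? 63.50.80.242  path d0:H5→d1:-→d2:-→d3:-→d4:-→d5:-→d6:-→d7:-→d8:-→d9:-→d10:-→d11:-→d12:-→d13:-→d14:-→d15:-→d16:-→d17:-→d18:-→d19:-→d20:H1→d21:-→d22:-  best=H1
  ? 63.50.80.0  path d0:H5→d1:-→d2:-→d3:-→d4:-→d5:-→d6:-→d7:-→d8:-→d9:-→d10:-→d11:-→d12:-→d13:-→d14:-→d15:-→d16:-→d17:-→d18:-→d19:-→d20:H1→d21:-→d22:-  best=H1
  add 63.48.0.0/12 -> H4 at depth 12
  add 63.48.0.0/12 -> H0 at depth 12
  add 94.134.11.128/25 -> H7 at depth 25
  del 63.48.0.0/12 (clear depth 12)
  add 94.134.11.128/26 -> H2 at depth 26
  add 63.48.0.0/12 -> H5 at depth 12
  add 94.134.10.0/23 -> H6 at depth 23
  ? 94.134.11.128  path d0:H5→d1:-→d2:-→d3:-→d4:-→d5:-→d6:-→d7:-→d8:-→d9:-→d10:-→d11:-→d12:-→d13:-→d14:-→d15:-→d16:-→d17:-→d18:-→d19:-→d20:-→d21:-→d22:-→d23:H6→d24:-→d25:H7→d26:H2  best=H2
  add 63.48.0.0/14 -> H3 at depth 14
  add 94.134.10.0/23 -> H5 at depth 23
  ? 63.50.80.0  path d0:H5→d1:-→d2:-→d3:-→d4:-→d5:-→d6:-→d7:-→d8:-→d9:-→d10:-→d11:-→d12:H5→d13:-→d14:H3→d15:-→d16:-→d17:-→d18:-→d19:-→d20:H1→d21:-→d22:-  best=H1
  ? 160.165.74.224  path d0:H5  best=H5
  add 94.134.11.164/30 -> H2 at depth 30
  ? 94.134.11.234  path d0:H5→d1:-→d2:-→d3:-→d4:-→d5:-→d6:-→d7:-→d8:-→d9:-→d10:-→d11:-→d12:-→d13:-→d14:-→d15:-→d16:-→d17:-→d18:-→d19:-→d20:-→d21:-→d22:-→d23:H5→d24:-→d25:H7  best=H7
  add 63.0.0.0/10 -> H5 at depth 10
  del 63.48.0.0/14 (clear depth 14)
  ? 63.48.0.2  path d0:H5→d1:-→d2:-→d3:-→d4:-→d5:-→d6:-→d7:-→d8:-→d9:-→d10:H5→d11:-→d12:H5→d13:-→d14:-  best=H5
  ? 63.50.80.6  path d0:H5→d1:-→d2:-→d3:-→d4:-→d5:-→d6:-→d7:-→d8:-→d9:-→d10:H5→d11:-→d12:H5→d13:-→d14:-→d15:-→d16:-→d17:-→d18:-→d19:-→d20:H1→d21:-→d22:-  best=H1
  ? 63.0.0.19  path d0:H5→d1:-→d2:-→d3:-→d4:-→d5:-→d6:-→d7:-→d8:-→d9:-→d10:H5  best=H5
  add 63.50.80.0/20 -> H6 at depth 20
  add 94.128.0.0/9 -> H5 at depth 9
  add 94.134.0.0/20 -> H4 at depth 20
  add 63.50.82.0/23 -> H3 at depth 23
  add 94.134.11.160/28 -> H6 at depth 28
  add 63.50.82.192/28 -> H0 at depth 28
  ? 94.134.11.161  path d0:H5→d1:-→d2:-→d3:-→d4:-→d5:-→d6:-→d7:-→d8:-→d9:H5→d10:-→d11:-→d12:-→d13:-→d14:-→d15:-→d16:-→d17:-→d18:-→d19:-→d20:H4→d21:-→d22:-→d23:H5→d24:-→d25:H7→d26:H2→d27:-→d28:H6→d29:-  best=H6
  ? 94.131.226.206  path d0:H5→d1:-→d2:-→d3:-→d4:-→d5:-→d6:-→d7:-→d8:-→d9:H5→d10:-→d11:-→d12:-→d13:-  best=H5
  ? 63.50.82.192  path d0:H5→d1:-→d2:-→d3:-→d4:-→d5:-→d6:-→d7:-→d8:-→d9:-→d10:H5→d11:-→d12:H5→d13:-→d14:-→d15:-→d16:-→d17:-→d18:-→d19:-→d20:H6→d21:-→d22:-→d23:H3→d24:-→d25:-→d26:-→d27:-→d28:H0  best=H0
  del 94.134.10.0/23 (clear depth 23)
  del 63.48.0.0/12 (clear depth 12)
  add 63.48.0.0/12 -> H2 at depth 12
  ? 63.48.9.0  path d0:H5→d1:-→d2:-→d3:-→d4:-→d5:-→d6:-→d7:-→d8:-→d9:-→d10:H5→d11:-→d12:H2→d13:-→d14:-  best=H2

== LOOKUPS ==
["H1","H5","H1","H1","H2","H1","H5","H7","H5","H1","H5","H6","H5","H0","H2"]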